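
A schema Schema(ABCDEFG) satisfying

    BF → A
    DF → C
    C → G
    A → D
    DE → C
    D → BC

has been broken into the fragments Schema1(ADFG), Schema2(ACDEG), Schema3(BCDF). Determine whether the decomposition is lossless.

No

Chase test. Columns are ABCDEFG; row i has aⱼ where attribute j ∈ Schemai, else bᵢⱼ.
Initial tableau (one row per fragment):
  row 1: a1 b12 b13 a4 b15 a6 a7
  row 2: a1 b22 a3 a4 a5 b26 a7
  row 3: b31 a2 a3 a4 b35 a6 b37
Rows 1 and 3 agree on DF; apply DF→C and equate their C entries.
Rows 1 and 3 agree on C; apply C→G and equate their G entries.
Rows 1 and 2 agree on D; apply D→BC and equate their BC entries.
Rows 1 and 3 agree on D; apply D→BC and equate their BC entries.
Rows 1 and 3 agree on BF; apply BF→A and equate their A entries.
No row becomes fully distinguished — the join is lossy.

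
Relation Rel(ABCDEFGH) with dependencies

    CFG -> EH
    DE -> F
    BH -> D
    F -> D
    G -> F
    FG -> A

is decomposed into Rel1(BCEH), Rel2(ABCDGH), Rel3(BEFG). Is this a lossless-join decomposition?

Chase test. Columns are ABCDEFGH; row i has aⱼ where attribute j ∈ Reli, else bᵢⱼ.
Initial tableau (one row per fragment):
  row 1: b11 a2 a3 b14 a5 b16 b17 a8
  row 2: a1 a2 a3 a4 b25 b26 a7 a8
  row 3: b31 a2 b33 b34 a5 a6 a7 b38
Rows 1 and 2 agree on BH; apply BH→D and equate their D entries.
Rows 2 and 3 agree on G; apply G→F and equate their F entries.
Rows 2 and 3 agree on FG; apply FG→A and equate their A entries.
Rows 2 and 3 agree on F; apply F→D and equate their D entries.
Rows 1 and 3 agree on DE; apply DE→F and equate their F entries.
No row becomes fully distinguished — the join is lossy.

No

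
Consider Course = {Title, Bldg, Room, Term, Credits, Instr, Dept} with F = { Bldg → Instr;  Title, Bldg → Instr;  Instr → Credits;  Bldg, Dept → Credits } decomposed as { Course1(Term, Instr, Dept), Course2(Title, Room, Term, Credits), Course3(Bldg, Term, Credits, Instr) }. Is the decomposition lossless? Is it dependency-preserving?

Lossless test (chase): Rows 1 and 3 agree on Instr; apply Instr→Credits and equate their Credits entries. No row becomes fully distinguished — the join is lossy.
Dependency preservation: Title, Bldg → Instr; Bldg, Dept → Credits are not contained in any single fragment, but the restricted closure of each left-hand side across the fragments still reaches the right-hand side; the remaining FDs each lie inside some fragment. All dependencies are preserved.

lossy but dependency-preserving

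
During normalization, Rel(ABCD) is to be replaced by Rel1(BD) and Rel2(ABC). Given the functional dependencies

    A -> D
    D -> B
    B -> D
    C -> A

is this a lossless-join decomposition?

Yes

Common attributes: Rel1 ∩ Rel2 = {B}.
Closure of {B}: B → D applies, adding D. So (B)⁺ = {BD}.
This closure contains every attribute of Rel1, so Rel1 ∩ Rel2 → Rel1. The join is lossless.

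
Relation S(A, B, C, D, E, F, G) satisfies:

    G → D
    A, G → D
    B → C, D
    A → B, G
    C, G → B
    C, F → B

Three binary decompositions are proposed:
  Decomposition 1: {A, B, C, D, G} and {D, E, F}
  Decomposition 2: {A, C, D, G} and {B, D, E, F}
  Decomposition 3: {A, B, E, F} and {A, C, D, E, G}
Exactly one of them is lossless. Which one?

Decomposition 1: common = {D}, closure = {D} → lossy.
Decomposition 2: common = {D}, closure = {D} → lossy.
Decomposition 3: common = {A, E}, closure = {A, B, C, D, E, G} → lossless.

Decomposition 3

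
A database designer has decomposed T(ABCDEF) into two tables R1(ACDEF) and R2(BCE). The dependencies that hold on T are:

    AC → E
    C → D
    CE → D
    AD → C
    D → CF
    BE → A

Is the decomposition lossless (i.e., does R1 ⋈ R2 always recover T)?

No

Common attributes: R1 ∩ R2 = {CE}.
Closure of {CE}: C → D applies, adding D; D → CF applies, adding F. So (CE)⁺ = {CDEF}.
The closure contains neither all of R1 = {ACDEF} nor all of R2 = {BCE}, so the common attributes are not a superkey of either fragment. The join is lossy.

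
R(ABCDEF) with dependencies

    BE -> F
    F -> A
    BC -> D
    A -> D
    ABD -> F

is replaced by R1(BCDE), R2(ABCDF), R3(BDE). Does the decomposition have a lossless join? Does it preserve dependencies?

lossy and not dependency-preserving

Lossless test (chase): Rows 1 and 3 agree on BE; apply BE→F and equate their F entries. Rows 1 and 3 agree on F; apply F→A and equate their A entries. No row becomes fully distinguished — the join is lossy.
Dependency preservation: the restricted closure of {BE} across the fragments never reaches {F}, so BE → F cannot be enforced without a join — not preserved.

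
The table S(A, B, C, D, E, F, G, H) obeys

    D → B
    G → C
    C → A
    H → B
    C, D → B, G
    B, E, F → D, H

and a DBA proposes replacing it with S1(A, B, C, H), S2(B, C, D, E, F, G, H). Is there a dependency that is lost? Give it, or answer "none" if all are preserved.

none

D → B lies within S2.
G → C lies within S2.
C → A lies within S1.
H → B lies within S1.
C, D → B, G lies within S2.
B, E, F → D, H lies within S2.
Every dependency is enforceable on the fragments, so the decomposition is dependency-preserving.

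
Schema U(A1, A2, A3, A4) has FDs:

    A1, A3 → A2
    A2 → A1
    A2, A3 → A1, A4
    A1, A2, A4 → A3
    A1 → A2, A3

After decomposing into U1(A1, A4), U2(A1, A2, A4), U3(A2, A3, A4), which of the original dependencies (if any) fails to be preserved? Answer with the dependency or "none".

A1, A3 → A2: restricted closure across fragments reaches A2.
A2 → A1 lies within U2.
A2, A3 → A1, A4: restricted closure across fragments reaches A1, A4.
A1, A2, A4 → A3: restricted closure across fragments reaches A3.
A1 → A2, A3: restricted closure across fragments reaches A2, A3.
Every dependency is enforceable on the fragments, so the decomposition is dependency-preserving.

none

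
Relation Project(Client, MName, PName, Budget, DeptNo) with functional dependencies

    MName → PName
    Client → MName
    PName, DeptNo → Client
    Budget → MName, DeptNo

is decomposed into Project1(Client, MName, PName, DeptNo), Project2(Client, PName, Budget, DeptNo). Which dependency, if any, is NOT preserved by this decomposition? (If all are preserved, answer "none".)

none

MName → PName lies within Project1.
Client → MName lies within Project1.
PName, DeptNo → Client lies within Project1.
Budget → MName, DeptNo: restricted closure across fragments reaches MName, DeptNo.
Every dependency is enforceable on the fragments, so the decomposition is dependency-preserving.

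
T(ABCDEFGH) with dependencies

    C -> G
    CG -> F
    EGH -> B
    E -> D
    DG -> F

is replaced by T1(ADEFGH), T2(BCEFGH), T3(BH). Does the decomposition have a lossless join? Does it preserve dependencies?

Lossless test (chase): Rows 1 and 2 agree on EGH; apply EGH→B and equate their B entries. Rows 1 and 2 agree on E; apply E→D and equate their D entries. No row becomes fully distinguished — the join is lossy.
Dependency preservation: every FD's attributes lie within a single fragment, so each can be enforced locally — preserved.

lossy but dependency-preserving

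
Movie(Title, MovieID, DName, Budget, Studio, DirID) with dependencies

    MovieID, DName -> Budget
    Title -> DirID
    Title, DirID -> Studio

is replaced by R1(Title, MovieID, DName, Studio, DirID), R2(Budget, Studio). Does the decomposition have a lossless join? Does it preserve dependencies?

lossy and not dependency-preserving

Lossless test: (Studio)⁺ = {Studio}, which is a superkey of neither fragment — lossy.
Dependency preservation: the restricted closure of {MovieID, DName} across the fragments never reaches {Budget}, so MovieID, DName → Budget cannot be enforced without a join — not preserved.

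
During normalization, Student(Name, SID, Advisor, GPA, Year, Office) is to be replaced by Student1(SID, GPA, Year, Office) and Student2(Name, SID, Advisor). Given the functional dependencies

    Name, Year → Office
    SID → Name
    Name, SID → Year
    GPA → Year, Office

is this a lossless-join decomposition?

No

Common attributes: Student1 ∩ Student2 = {SID}.
Closure of {SID}: SID → Name applies, adding Name; Name, SID → Year applies, adding Year; Name, Year → Office applies, adding Office. So (SID)⁺ = {Name, SID, Year, Office}.
The closure contains neither all of Student1 = {SID, GPA, Year, Office} nor all of Student2 = {Name, SID, Advisor}, so the common attributes are not a superkey of either fragment. The join is lossy.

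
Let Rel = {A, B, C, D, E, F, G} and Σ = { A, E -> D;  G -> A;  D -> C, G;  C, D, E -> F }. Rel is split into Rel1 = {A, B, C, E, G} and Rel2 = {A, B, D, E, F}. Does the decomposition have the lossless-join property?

Common attributes: Rel1 ∩ Rel2 = {A, B, E}.
Closure of {A, B, E}: A, E → D applies, adding D; D → C, G applies, adding C, G; C, D, E → F applies, adding F. So (A, B, E)⁺ = {A, B, C, D, E, F, G}.
This closure contains every attribute of Rel1, so Rel1 ∩ Rel2 → Rel1. The join is lossless.

Yes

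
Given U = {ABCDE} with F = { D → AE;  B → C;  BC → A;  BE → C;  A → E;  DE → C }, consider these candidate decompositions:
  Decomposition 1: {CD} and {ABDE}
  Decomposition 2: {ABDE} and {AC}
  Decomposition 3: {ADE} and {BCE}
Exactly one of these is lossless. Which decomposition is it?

Decomposition 1: common = {D}, closure = {ACDE} → lossless.
Decomposition 2: common = {A}, closure = {AE} → lossy.
Decomposition 3: common = {E}, closure = {E} → lossy.

Decomposition 1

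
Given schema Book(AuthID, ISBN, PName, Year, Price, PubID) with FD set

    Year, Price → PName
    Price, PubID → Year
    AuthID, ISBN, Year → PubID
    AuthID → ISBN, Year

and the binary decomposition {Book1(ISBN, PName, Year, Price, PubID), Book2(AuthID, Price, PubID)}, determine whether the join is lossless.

No

Common attributes: Book1 ∩ Book2 = {Price, PubID}.
Closure of {Price, PubID}: Price, PubID → Year applies, adding Year; Year, Price → PName applies, adding PName. So (Price, PubID)⁺ = {PName, Year, Price, PubID}.
The closure contains neither all of Book1 = {ISBN, PName, Year, Price, PubID} nor all of Book2 = {AuthID, Price, PubID}, so the common attributes are not a superkey of either fragment. The join is lossy.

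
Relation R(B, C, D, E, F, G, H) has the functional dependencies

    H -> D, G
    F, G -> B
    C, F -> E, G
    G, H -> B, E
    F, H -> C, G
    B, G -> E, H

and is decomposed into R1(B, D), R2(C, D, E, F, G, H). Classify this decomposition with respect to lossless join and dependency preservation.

lossy and not dependency-preserving

Lossless test: (D)⁺ = {D}, which is a superkey of neither fragment — lossy.
Dependency preservation: the restricted closure of {F, G} across the fragments never reaches {B}, so F, G → B cannot be enforced without a join — not preserved.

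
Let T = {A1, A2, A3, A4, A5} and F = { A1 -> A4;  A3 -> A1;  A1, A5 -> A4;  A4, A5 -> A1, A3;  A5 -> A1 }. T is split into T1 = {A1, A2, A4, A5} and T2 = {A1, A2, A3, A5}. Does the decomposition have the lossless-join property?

Yes

Common attributes: T1 ∩ T2 = {A1, A2, A5}.
Closure of {A1, A2, A5}: A1 → A4 applies, adding A4; A4, A5 → A1, A3 applies, adding A3. So (A1, A2, A5)⁺ = {A1, A2, A3, A4, A5}.
This closure contains every attribute of T1, so T1 ∩ T2 → T1. The join is lossless.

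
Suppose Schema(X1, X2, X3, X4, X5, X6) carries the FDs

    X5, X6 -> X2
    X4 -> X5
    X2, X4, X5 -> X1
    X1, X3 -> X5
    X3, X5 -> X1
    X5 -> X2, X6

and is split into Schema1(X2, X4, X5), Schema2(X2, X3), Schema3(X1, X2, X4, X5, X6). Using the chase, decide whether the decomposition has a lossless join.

No

Chase test. Columns are X1, X2, X3, X4, X5, X6; row i has aⱼ where attribute j ∈ Schemai, else bᵢⱼ.
Initial tableau (one row per fragment):
  row 1: b11 a2 b13 a4 a5 b16
  row 2: b21 a2 a3 b24 b25 b26
  row 3: a1 a2 b33 a4 a5 a6
Rows 1 and 3 agree on X2, X4, X5; apply X2, X4, X5→X1 and equate their X1 entries.
Rows 1 and 3 agree on X5; apply X5→X2, X6 and equate their X2, X6 entries.
No row becomes fully distinguished — the join is lossy.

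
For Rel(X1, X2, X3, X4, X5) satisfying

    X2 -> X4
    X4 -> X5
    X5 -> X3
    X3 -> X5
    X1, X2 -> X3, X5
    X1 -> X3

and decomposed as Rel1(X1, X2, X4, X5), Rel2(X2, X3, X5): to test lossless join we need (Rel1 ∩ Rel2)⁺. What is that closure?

X2, X3, X4, X5

Rel1 ∩ Rel2 = {X2, X5}.
X2 → X4 applies, adding X4
X5 → X3 applies, adding X3
Closure: {X2, X3, X4, X5}.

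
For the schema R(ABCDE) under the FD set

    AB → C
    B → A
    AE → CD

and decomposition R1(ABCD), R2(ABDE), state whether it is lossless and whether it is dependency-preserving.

lossless but not dependency-preserving

Lossless test: (ABD)⁺ = {ABCD}, which contains all of one fragment — lossless.
Dependency preservation: the restricted closure of {AE} across the fragments never reaches {CD}, so AE → CD cannot be enforced without a join — not preserved.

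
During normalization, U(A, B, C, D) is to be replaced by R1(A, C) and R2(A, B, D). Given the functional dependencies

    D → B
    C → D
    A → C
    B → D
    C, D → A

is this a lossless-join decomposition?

Common attributes: R1 ∩ R2 = {A}.
Closure of {A}: A → C applies, adding C; C → D applies, adding D; D → B applies, adding B. So (A)⁺ = {A, B, C, D}.
This closure contains every attribute of R1, so R1 ∩ R2 → R1. The join is lossless.

Yes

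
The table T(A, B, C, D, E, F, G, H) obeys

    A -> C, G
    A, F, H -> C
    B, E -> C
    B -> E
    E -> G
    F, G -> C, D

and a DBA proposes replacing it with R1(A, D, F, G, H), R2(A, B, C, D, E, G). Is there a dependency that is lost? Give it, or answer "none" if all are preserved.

Check F, G → C, D: no single fragment contains all of {C, D, F, G}, and the restricted closure of {F, G} across the fragments never reaches {C, D}.
A → C, G is preserved.
A, F, H → C is preserved.
B, E → C is preserved.
B → E is preserved.
E → G is preserved.

F, G -> C, D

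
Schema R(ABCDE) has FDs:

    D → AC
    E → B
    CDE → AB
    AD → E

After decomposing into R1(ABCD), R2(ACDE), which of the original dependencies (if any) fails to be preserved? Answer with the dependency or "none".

E → B

Check E → B: no single fragment contains all of {BE}, and the restricted closure of {E} across the fragments never reaches {B}.
D → AC is preserved.
CDE → AB is preserved.
AD → E is preserved.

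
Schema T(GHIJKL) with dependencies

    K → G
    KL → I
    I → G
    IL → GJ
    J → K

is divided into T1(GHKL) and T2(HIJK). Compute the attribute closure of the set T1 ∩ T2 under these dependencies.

GHK

T1 ∩ T2 = {HK}.
K → G applies, adding G
Closure: {GHK}.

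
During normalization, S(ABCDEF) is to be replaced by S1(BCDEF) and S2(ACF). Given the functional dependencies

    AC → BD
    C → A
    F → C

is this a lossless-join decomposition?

Common attributes: S1 ∩ S2 = {CF}.
Closure of {CF}: C → A applies, adding A; AC → BD applies, adding BD. So (CF)⁺ = {ABCDF}.
This closure contains every attribute of S2, so S1 ∩ S2 → S2. The join is lossless.

Yes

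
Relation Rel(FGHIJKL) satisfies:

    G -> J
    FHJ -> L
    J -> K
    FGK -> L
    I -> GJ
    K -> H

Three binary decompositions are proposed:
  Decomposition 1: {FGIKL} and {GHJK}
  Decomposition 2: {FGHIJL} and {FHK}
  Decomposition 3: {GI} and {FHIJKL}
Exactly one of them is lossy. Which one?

Decomposition 2

Decomposition 1: common = {GK}, closure = {GHJK} → lossless.
Decomposition 2: common = {FH}, closure = {FH} → lossy.
Decomposition 3: common = {I}, closure = {GHIJK} → lossless.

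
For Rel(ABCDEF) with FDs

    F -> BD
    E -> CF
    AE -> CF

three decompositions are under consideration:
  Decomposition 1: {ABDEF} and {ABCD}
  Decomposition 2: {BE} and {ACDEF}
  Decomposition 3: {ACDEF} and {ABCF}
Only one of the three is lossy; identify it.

Decomposition 1

Decomposition 1: common = {ABD}, closure = {ABD} → lossy.
Decomposition 2: common = {E}, closure = {BCDEF} → lossless.
Decomposition 3: common = {ACF}, closure = {ABCDF} → lossless.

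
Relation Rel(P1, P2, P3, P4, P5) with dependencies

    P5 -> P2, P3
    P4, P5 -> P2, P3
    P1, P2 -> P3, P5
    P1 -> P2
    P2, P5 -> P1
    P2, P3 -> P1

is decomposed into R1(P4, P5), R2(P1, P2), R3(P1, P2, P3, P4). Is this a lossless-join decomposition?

Chase test. Columns are P1, P2, P3, P4, P5; row i has aⱼ where attribute j ∈ Ri, else bᵢⱼ.
Initial tableau (one row per fragment):
  row 1: b11 b12 b13 a4 a5
  row 2: a1 a2 b23 b24 b25
  row 3: a1 a2 a3 a4 b35
Rows 2 and 3 agree on P1, P2; apply P1, P2→P3, P5 and equate their P3, P5 entries.
No row becomes fully distinguished — the join is lossy.

No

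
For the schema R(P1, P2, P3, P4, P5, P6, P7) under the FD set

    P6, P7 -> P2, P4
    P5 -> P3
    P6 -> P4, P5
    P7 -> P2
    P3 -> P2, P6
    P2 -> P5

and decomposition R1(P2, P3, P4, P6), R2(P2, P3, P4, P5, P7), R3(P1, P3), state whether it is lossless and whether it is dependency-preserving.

Lossless test (chase): Rows 1 and 2 agree on P3; apply P3→P2, P6 and equate their P2, P6 entries. Rows 1 and 3 agree on P3; apply P3→P2, P6 and equate their P2, P6 entries. Rows 1 and 2 agree on P2; apply P2→P5 and equate their P5 entries. Rows 1 and 3 agree on P2; apply P2→P5 and equate their P5 entries. Rows 1 and 3 agree on P6; apply P6→P4, P5 and equate their P4, P5 entries. No row becomes fully distinguished — the join is lossy.
Dependency preservation: P6, P7 → P2, P4; P6 → P4, P5 are not contained in any single fragment, but the restricted closure of each left-hand side across the fragments still reaches the right-hand side; the remaining FDs each lie inside some fragment. All dependencies are preserved.

lossy but dependency-preserving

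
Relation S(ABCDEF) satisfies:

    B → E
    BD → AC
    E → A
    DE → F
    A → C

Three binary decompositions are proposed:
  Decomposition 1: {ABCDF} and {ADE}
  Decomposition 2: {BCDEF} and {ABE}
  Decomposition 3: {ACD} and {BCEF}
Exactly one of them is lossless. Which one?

Decomposition 1: common = {AD}, closure = {ACD} → lossy.
Decomposition 2: common = {BE}, closure = {ABCE} → lossless.
Decomposition 3: common = {C}, closure = {C} → lossy.

Decomposition 2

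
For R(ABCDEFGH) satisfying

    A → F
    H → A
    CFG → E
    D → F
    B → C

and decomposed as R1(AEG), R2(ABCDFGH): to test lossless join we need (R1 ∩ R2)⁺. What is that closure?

AFG

R1 ∩ R2 = {AG}.
A → F applies, adding F
Closure: {AFG}.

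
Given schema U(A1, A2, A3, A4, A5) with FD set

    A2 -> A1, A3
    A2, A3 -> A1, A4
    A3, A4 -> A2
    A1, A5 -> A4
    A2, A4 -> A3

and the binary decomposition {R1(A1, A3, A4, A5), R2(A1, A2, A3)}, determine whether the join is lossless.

Common attributes: R1 ∩ R2 = {A1, A3}.
No dependency enlarges {A1, A3}, so (A1, A3)⁺ = {A1, A3}.
The closure contains neither all of R1 = {A1, A3, A4, A5} nor all of R2 = {A1, A2, A3}, so the common attributes are not a superkey of either fragment. The join is lossy.

No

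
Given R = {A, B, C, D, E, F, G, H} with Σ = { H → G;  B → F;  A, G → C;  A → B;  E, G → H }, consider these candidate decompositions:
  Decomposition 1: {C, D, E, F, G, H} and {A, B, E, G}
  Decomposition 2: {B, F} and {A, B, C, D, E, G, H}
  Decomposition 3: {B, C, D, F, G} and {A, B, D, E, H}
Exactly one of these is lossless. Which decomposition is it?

Decomposition 1: common = {E, G}, closure = {E, G, H} → lossy.
Decomposition 2: common = {B}, closure = {B, F} → lossless.
Decomposition 3: common = {B, D}, closure = {B, D, F} → lossy.

Decomposition 2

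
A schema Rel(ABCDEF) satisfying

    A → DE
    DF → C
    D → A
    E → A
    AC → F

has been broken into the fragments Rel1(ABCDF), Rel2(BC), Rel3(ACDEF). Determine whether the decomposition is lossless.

Chase test. Columns are ABCDEF; row i has aⱼ where attribute j ∈ Reli, else bᵢⱼ.
Initial tableau (one row per fragment):
  row 1: a1 a2 a3 a4 b15 a6
  row 2: b21 a2 a3 b24 b25 b26
  row 3: a1 b32 a3 a4 a5 a6
Rows 1 and 3 agree on A; apply A→DE and equate their DE entries.
Row 1 is now all distinguished symbols — the join is lossless.

Yes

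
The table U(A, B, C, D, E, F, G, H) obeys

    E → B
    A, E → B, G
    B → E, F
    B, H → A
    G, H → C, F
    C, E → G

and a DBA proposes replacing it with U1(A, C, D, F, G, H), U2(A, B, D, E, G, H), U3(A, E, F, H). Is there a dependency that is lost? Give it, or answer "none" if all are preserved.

C, E → G

Check C, E → G: no single fragment contains all of {C, E, G}, and the restricted closure of {C, E} across the fragments never reaches {G}.
E → B is preserved.
A, E → B, G is preserved.
B → E, F is preserved.
B, H → A is preserved.
G, H → C, F is preserved.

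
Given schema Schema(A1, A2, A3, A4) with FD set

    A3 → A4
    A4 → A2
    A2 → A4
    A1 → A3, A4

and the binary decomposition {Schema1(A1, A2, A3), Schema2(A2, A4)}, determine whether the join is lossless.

Yes

Common attributes: Schema1 ∩ Schema2 = {A2}.
Closure of {A2}: A2 → A4 applies, adding A4. So (A2)⁺ = {A2, A4}.
This closure contains every attribute of Schema2, so Schema1 ∩ Schema2 → Schema2. The join is lossless.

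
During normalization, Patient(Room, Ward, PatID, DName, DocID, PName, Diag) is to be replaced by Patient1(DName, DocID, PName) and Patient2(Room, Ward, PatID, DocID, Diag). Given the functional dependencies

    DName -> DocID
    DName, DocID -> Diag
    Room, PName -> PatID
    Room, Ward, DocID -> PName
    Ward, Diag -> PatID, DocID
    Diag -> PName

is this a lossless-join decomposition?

Common attributes: Patient1 ∩ Patient2 = {DocID}.
No dependency enlarges {DocID}, so (DocID)⁺ = {DocID}.
The closure contains neither all of Patient1 = {DName, DocID, PName} nor all of Patient2 = {Room, Ward, PatID, DocID, Diag}, so the common attributes are not a superkey of either fragment. The join is lossy.

No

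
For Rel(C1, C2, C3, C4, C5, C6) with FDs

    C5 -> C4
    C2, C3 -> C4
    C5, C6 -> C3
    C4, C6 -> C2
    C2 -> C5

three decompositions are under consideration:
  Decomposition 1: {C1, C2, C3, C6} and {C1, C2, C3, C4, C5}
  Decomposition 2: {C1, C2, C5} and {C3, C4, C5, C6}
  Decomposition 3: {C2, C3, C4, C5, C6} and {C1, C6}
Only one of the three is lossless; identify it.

Decomposition 1: common = {C1, C2, C3}, closure = {C1, C2, C3, C4, C5} → lossless.
Decomposition 2: common = {C5}, closure = {C4, C5} → lossy.
Decomposition 3: common = {C6}, closure = {C6} → lossy.

Decomposition 1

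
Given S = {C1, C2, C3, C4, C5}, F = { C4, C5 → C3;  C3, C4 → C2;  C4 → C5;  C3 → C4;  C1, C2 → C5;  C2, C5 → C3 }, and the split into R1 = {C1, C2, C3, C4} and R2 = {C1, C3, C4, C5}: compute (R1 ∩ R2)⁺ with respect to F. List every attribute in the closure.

C1, C2, C3, C4, C5

R1 ∩ R2 = {C1, C3, C4}.
C3, C4 → C2 applies, adding C2
C4 → C5 applies, adding C5
Closure: {C1, C2, C3, C4, C5}.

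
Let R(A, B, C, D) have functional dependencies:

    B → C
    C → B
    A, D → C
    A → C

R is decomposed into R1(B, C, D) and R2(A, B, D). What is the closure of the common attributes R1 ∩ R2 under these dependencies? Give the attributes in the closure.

R1 ∩ R2 = {B, D}.
B → C applies, adding C
Closure: {B, C, D}.

B, C, D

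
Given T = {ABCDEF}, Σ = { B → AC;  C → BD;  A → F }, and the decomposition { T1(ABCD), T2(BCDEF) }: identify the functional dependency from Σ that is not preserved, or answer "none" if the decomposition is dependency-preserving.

A → F

Check A → F: no single fragment contains all of {AF}, and the restricted closure of {A} across the fragments never reaches {F}.
B → AC is preserved.
C → BD is preserved.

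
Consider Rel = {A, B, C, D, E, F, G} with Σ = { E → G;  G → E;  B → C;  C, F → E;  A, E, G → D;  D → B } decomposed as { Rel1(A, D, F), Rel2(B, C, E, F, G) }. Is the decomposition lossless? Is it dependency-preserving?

Lossless test: (F)⁺ = {F}, which is a superkey of neither fragment — lossy.
Dependency preservation: the restricted closure of {A, E, G} across the fragments never reaches {D}, so A, E, G → D cannot be enforced without a join — not preserved.

lossy and not dependency-preserving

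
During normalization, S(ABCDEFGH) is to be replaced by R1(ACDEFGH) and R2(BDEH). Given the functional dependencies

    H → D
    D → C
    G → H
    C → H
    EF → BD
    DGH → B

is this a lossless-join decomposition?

No

Common attributes: R1 ∩ R2 = {DEH}.
Closure of {DEH}: D → C applies, adding C. So (DEH)⁺ = {CDEH}.
The closure contains neither all of R1 = {ACDEFGH} nor all of R2 = {BDEH}, so the common attributes are not a superkey of either fragment. The join is lossy.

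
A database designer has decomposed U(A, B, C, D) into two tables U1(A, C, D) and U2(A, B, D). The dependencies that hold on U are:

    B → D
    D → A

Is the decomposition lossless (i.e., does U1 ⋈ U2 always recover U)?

No

Common attributes: U1 ∩ U2 = {A, D}.
No dependency enlarges {A, D}, so (A, D)⁺ = {A, D}.
The closure contains neither all of U1 = {A, C, D} nor all of U2 = {A, B, D}, so the common attributes are not a superkey of either fragment. The join is lossy.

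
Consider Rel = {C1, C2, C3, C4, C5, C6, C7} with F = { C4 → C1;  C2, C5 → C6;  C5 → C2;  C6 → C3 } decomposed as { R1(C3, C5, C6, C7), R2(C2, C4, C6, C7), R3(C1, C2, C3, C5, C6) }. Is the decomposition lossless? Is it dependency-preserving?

lossy and not dependency-preserving

Lossless test (chase): Rows 1 and 3 agree on C5; apply C5→C2 and equate their C2 entries. Rows 1 and 2 agree on C6; apply C6→C3 and equate their C3 entries. No row becomes fully distinguished — the join is lossy.
Dependency preservation: the restricted closure of {C4} across the fragments never reaches {C1}, so C4 → C1 cannot be enforced without a join — not preserved.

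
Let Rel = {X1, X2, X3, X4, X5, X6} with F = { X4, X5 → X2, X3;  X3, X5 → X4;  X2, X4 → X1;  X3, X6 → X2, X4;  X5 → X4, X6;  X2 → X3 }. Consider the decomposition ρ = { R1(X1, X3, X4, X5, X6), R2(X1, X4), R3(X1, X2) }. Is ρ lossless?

Chase test. Columns are X1, X2, X3, X4, X5, X6; row i has aⱼ where attribute j ∈ Ri, else bᵢⱼ.
Initial tableau (one row per fragment):
  row 1: a1 b12 a3 a4 a5 a6
  row 2: a1 b22 b23 a4 b25 b26
  row 3: a1 a2 b33 b34 b35 b36
No row becomes fully distinguished — the join is lossy.

No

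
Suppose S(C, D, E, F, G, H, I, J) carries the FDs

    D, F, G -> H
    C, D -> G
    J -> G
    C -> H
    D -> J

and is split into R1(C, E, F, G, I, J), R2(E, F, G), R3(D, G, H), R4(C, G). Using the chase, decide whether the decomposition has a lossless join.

Chase test. Columns are C, D, E, F, G, H, I, J; row i has aⱼ where attribute j ∈ Ri, else bᵢⱼ.
Initial tableau (one row per fragment):
  row 1: a1 b12 a3 a4 a5 b16 a7 a8
  row 2: b21 b22 a3 a4 a5 b26 b27 b28
  row 3: b31 a2 b33 b34 a5 a6 b37 b38
  row 4: a1 b42 b43 b44 a5 b46 b47 b48
Rows 1 and 4 agree on C; apply C→H and equate their H entries.
No row becomes fully distinguished — the join is lossy.

No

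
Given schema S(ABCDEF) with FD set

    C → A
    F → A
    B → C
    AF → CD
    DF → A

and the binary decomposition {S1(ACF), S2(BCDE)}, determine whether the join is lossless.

No

Common attributes: S1 ∩ S2 = {C}.
Closure of {C}: C → A applies, adding A. So (C)⁺ = {AC}.
The closure contains neither all of S1 = {ACF} nor all of S2 = {BCDE}, so the common attributes are not a superkey of either fragment. The join is lossy.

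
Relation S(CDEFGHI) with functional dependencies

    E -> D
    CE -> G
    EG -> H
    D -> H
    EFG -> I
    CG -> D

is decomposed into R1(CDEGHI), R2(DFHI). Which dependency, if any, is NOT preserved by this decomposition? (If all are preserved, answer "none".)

EFG -> I

Check EFG → I: no single fragment contains all of {EFGI}, and the restricted closure of {EFG} across the fragments never reaches {I}.
E → D is preserved.
CE → G is preserved.
EG → H is preserved.
D → H is preserved.
CG → D is preserved.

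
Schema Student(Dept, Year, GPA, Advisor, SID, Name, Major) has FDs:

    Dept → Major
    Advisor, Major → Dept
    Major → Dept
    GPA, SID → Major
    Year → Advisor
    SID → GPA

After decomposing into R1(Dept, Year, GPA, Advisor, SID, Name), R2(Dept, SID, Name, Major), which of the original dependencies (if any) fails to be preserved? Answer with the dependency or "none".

Dept → Major lies within R2.
Advisor, Major → Dept: restricted closure across fragments reaches Dept.
Major → Dept lies within R2.
GPA, SID → Major: restricted closure across fragments reaches Major.
Year → Advisor lies within R1.
SID → GPA lies within R1.
Every dependency is enforceable on the fragments, so the decomposition is dependency-preserving.

none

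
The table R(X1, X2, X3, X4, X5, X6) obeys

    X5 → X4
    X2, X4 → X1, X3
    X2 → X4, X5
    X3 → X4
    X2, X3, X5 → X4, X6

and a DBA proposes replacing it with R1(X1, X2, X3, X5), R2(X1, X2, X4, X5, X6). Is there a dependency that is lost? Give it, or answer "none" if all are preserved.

Check X3 → X4: no single fragment contains all of {X3, X4}, and the restricted closure of {X3} across the fragments never reaches {X4}.
X5 → X4 is preserved.
X2, X4 → X1, X3 is preserved.
X2 → X4, X5 is preserved.
X2, X3, X5 → X4, X6 is preserved.

X3 → X4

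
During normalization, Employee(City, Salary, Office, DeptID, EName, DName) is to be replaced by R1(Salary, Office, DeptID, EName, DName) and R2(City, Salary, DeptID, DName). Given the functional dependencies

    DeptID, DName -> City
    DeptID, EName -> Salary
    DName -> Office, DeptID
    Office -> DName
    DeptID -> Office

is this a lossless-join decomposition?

Common attributes: R1 ∩ R2 = {Salary, DeptID, DName}.
Closure of {Salary, DeptID, DName}: DeptID, DName → City applies, adding City; DName → Office, DeptID applies, adding Office. So (Salary, DeptID, DName)⁺ = {City, Salary, Office, DeptID, DName}.
This closure contains every attribute of R2, so R1 ∩ R2 → R2. The join is lossless.

Yes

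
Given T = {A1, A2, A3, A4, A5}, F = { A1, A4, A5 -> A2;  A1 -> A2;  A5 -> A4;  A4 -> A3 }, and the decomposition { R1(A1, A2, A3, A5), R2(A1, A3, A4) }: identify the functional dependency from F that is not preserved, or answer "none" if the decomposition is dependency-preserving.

Check A5 → A4: no single fragment contains all of {A4, A5}, and the restricted closure of {A5} across the fragments never reaches {A4}.
A1, A4, A5 → A2 is preserved.
A1 → A2 is preserved.
A4 → A3 is preserved.

A5 -> A4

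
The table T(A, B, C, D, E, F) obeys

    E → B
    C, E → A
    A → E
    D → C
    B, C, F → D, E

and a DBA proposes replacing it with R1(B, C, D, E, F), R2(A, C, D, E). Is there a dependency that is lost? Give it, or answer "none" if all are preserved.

none

E → B lies within R1.
C, E → A lies within R2.
A → E lies within R2.
D → C lies within R1.
B, C, F → D, E lies within R1.
Every dependency is enforceable on the fragments, so the decomposition is dependency-preserving.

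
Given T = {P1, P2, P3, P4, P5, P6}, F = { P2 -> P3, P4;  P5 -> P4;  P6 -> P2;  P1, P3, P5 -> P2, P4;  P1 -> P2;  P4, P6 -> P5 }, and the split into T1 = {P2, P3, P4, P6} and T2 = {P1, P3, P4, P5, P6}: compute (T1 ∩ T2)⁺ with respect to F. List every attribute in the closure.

P2, P3, P4, P5, P6

T1 ∩ T2 = {P3, P4, P6}.
P6 → P2 applies, adding P2
P4, P6 → P5 applies, adding P5
Closure: {P2, P3, P4, P5, P6}.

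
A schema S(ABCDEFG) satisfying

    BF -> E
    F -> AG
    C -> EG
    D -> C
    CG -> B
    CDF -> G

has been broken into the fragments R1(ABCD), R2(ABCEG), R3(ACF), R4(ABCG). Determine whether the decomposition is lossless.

No

Chase test. Columns are ABCDEFG; row i has aⱼ where attribute j ∈ Ri, else bᵢⱼ.
Initial tableau (one row per fragment):
  row 1: a1 a2 a3 a4 b15 b16 b17
  row 2: a1 a2 a3 b24 a5 b26 a7
  row 3: a1 b32 a3 b34 b35 a6 b37
  row 4: a1 a2 a3 b44 b45 b46 a7
Rows 1 and 2 agree on C; apply C→EG and equate their EG entries.
Rows 1 and 3 agree on C; apply C→EG and equate their EG entries.
Rows 1 and 4 agree on C; apply C→EG and equate their EG entries.
Rows 1 and 3 agree on CG; apply CG→B and equate their B entries.
No row becomes fully distinguished — the join is lossy.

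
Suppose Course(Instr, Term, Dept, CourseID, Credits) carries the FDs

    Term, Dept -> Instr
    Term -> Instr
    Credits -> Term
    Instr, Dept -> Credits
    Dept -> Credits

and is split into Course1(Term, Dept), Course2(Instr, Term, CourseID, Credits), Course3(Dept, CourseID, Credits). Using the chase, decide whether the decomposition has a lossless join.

Chase test. Columns are Instr, Term, Dept, CourseID, Credits; row i has aⱼ where attribute j ∈ Coursei, else bᵢⱼ.
Initial tableau (one row per fragment):
  row 1: b11 a2 a3 b14 b15
  row 2: a1 a2 b23 a4 a5
  row 3: b31 b32 a3 a4 a5
Rows 1 and 2 agree on Term; apply Term→Instr and equate their Instr entries.
Rows 2 and 3 agree on Credits; apply Credits→Term and equate their Term entries.
Rows 1 and 3 agree on Dept; apply Dept→Credits and equate their Credits entries.
Rows 1 and 3 agree on Term, Dept; apply Term, Dept→Instr and equate their Instr entries.
Row 3 is now all distinguished symbols — the join is lossless.

Yes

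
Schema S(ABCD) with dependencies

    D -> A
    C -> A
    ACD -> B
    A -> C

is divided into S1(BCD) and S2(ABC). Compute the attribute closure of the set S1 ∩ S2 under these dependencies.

ABC

S1 ∩ S2 = {BC}.
C → A applies, adding A
Closure: {ABC}.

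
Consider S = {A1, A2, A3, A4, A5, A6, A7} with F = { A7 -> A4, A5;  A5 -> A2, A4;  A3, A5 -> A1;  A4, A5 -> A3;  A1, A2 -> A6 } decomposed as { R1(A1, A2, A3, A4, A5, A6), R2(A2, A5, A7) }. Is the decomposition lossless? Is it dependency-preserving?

lossless and dependency-preserving

Lossless test: (A2, A5)⁺ = {A1, A2, A3, A4, A5, A6}, which contains all of one fragment — lossless.
Dependency preservation: A7 → A4, A5 is not contained in any single fragment, but the restricted closure of its left-hand side across the fragments still reaches the right-hand side; the remaining FDs each lie inside some fragment. All dependencies are preserved.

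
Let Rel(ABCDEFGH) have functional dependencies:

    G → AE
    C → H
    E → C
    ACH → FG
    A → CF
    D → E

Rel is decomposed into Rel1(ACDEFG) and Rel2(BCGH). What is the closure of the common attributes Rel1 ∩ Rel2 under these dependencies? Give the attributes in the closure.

ACEFGH

Rel1 ∩ Rel2 = {CG}.
G → AE applies, adding AE
C → H applies, adding H
ACH → FG applies, adding F
Closure: {ACEFGH}.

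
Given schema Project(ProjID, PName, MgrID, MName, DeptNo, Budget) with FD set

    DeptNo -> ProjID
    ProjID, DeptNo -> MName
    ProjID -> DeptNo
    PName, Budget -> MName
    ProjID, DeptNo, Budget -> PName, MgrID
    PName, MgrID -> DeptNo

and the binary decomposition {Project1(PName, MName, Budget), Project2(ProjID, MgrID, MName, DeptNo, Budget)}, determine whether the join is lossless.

Common attributes: Project1 ∩ Project2 = {MName, Budget}.
No dependency enlarges {MName, Budget}, so (MName, Budget)⁺ = {MName, Budget}.
The closure contains neither all of Project1 = {PName, MName, Budget} nor all of Project2 = {ProjID, MgrID, MName, DeptNo, Budget}, so the common attributes are not a superkey of either fragment. The join is lossy.

No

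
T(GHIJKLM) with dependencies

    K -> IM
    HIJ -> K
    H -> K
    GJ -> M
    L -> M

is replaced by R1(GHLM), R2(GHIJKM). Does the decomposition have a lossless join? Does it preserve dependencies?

lossy but dependency-preserving

Lossless test: (GHM)⁺ = {GHIKM}, which is a superkey of neither fragment — lossy.
Dependency preservation: every FD's attributes lie within a single fragment, so each can be enforced locally — preserved.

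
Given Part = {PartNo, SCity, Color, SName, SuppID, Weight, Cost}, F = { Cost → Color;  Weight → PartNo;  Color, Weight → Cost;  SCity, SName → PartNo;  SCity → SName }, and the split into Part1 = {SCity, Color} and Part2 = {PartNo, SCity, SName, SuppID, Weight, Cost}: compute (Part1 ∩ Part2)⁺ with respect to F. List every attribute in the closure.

PartNo, SCity, SName

Part1 ∩ Part2 = {SCity}.
SCity → SName applies, adding SName
SCity, SName → PartNo applies, adding PartNo
Closure: {PartNo, SCity, SName}.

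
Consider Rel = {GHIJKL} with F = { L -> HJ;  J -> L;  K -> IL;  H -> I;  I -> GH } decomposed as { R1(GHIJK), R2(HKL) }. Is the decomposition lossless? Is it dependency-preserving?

lossless but not dependency-preserving

Lossless test: (HK)⁺ = {GHIJKL}, which contains all of one fragment — lossless.
Dependency preservation: the restricted closure of {L} across the fragments never reaches {HJ}, so L → HJ cannot be enforced without a join — not preserved.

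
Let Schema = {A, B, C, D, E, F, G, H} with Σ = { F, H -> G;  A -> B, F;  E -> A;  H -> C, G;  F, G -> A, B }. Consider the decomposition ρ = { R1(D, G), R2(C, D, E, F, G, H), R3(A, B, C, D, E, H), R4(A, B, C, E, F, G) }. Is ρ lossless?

Yes

Chase test. Columns are A, B, C, D, E, F, G, H; row i has aⱼ where attribute j ∈ Ri, else bᵢⱼ.
Initial tableau (one row per fragment):
  row 1: b11 b12 b13 a4 b15 b16 a7 b18
  row 2: b21 b22 a3 a4 a5 a6 a7 a8
  row 3: a1 a2 a3 a4 a5 b36 b37 a8
  row 4: a1 a2 a3 b44 a5 a6 a7 b48
Rows 3 and 4 agree on A; apply A→B, F and equate their B, F entries.
Rows 2 and 3 agree on E; apply E→A and equate their A entries.
Rows 2 and 3 agree on H; apply H→C, G and equate their C, G entries.
Rows 2 and 3 agree on F, G; apply F, G→A, B and equate their A, B entries.
Row 2 is now all distinguished symbols — the join is lossless.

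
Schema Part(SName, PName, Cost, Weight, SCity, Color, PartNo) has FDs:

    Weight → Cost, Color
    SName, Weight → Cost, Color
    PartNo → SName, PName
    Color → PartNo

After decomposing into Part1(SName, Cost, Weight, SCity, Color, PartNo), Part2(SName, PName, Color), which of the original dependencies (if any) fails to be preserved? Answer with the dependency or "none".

PartNo → SName, PName

Check PartNo → SName, PName: no single fragment contains all of {SName, PName, PartNo}, and the restricted closure of {PartNo} across the fragments never reaches {SName, PName}.
Weight → Cost, Color is preserved.
SName, Weight → Cost, Color is preserved.
Color → PartNo is preserved.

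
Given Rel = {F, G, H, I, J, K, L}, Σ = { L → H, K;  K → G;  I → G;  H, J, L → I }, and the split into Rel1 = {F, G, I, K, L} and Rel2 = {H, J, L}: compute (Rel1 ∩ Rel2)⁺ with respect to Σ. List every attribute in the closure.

Rel1 ∩ Rel2 = {L}.
L → H, K applies, adding H, K
K → G applies, adding G
Closure: {G, H, K, L}.

G, H, K, L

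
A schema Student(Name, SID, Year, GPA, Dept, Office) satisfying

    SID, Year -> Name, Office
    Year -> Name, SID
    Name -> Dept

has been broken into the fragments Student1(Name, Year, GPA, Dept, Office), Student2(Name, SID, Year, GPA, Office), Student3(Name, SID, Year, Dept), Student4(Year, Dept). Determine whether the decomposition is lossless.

Chase test. Columns are Name, SID, Year, GPA, Dept, Office; row i has aⱼ where attribute j ∈ Studenti, else bᵢⱼ.
Initial tableau (one row per fragment):
  row 1: a1 b12 a3 a4 a5 a6
  row 2: a1 a2 a3 a4 b25 a6
  row 3: a1 a2 a3 b34 a5 b36
  row 4: b41 b42 a3 b44 a5 b46
Rows 2 and 3 agree on SID, Year; apply SID, Year→Name, Office and equate their Name, Office entries.
Rows 1 and 2 agree on Year; apply Year→Name, SID and equate their Name, SID entries.
Rows 1 and 4 agree on Year; apply Year→Name, SID and equate their Name, SID entries.
Rows 1 and 2 agree on Name; apply Name→Dept and equate their Dept entries.
Rows 1 and 4 agree on SID, Year; apply SID, Year→Name, Office and equate their Name, Office entries.
Row 1 is now all distinguished symbols — the join is lossless.

Yes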